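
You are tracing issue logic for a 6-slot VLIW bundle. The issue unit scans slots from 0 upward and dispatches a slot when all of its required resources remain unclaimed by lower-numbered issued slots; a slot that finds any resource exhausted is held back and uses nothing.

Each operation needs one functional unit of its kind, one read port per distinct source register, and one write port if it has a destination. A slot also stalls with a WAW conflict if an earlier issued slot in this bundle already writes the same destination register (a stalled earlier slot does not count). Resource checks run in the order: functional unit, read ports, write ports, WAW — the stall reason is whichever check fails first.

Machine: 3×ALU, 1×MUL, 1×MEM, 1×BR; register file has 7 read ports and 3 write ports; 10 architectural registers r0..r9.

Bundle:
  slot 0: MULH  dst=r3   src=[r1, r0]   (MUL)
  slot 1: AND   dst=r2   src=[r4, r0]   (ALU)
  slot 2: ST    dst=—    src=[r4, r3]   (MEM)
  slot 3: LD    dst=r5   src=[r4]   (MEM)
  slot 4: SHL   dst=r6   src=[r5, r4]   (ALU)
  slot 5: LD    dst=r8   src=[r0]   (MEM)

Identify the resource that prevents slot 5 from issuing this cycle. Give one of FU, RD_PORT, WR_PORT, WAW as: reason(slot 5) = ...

reason(slot 5) = FU

  0. MUL→r3 ⇒ go  {3A/0Mu/1Ld/1B | 5r 2w}
  1. ALU→r2 ⇒ go  {2A/0Mu/1Ld/1B | 3r 1w}
  2. MEM ⇒ go  {2A/0Mu/0Ld/1B | 1r 1w}
  3. MEM→r5 ⇒ no(FU)  {2A/0Mu/0Ld/1B | 1r 1w}
  4. ALU→r6 ⇒ no(RD_PORT)  {2A/0Mu/0Ld/1B | 1r 1w}
  5. MEM→r8 ⇒ no(FU)  {2A/0Mu/0Ld/1B | 1r 1w}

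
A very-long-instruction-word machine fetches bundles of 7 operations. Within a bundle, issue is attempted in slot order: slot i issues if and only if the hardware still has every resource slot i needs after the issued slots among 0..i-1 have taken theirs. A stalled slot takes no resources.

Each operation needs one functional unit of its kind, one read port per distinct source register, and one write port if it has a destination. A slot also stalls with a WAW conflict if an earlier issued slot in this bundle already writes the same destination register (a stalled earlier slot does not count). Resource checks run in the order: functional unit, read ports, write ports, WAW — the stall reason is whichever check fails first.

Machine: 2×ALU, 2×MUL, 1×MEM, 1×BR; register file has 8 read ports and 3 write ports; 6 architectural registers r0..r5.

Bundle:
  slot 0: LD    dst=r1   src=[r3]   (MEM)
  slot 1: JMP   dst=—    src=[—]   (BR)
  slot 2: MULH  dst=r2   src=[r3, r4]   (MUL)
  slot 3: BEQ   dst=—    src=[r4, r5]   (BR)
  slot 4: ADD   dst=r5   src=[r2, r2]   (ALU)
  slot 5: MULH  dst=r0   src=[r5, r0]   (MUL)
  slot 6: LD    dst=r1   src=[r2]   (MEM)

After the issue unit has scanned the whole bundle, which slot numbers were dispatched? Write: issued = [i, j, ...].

#0 MEM src=r3 dispatched  <A:2 Mu:2 Ld:0 B:1 rd:7 wr:2>
#1 BR src=- dispatched  <A:2 Mu:2 Ld:0 B:0 rd:7 wr:2>
#2 MUL src=r3,r4 dispatched  <A:2 Mu:1 Ld:0 B:0 rd:5 wr:1>
#3 BR src=r4,r5 held:FU  <A:2 Mu:1 Ld:0 B:0 rd:5 wr:1>
#4 ALU src=r2,r2 dispatched  <A:1 Mu:1 Ld:0 B:0 rd:4 wr:0>
#5 MUL src=r5,r0 held:WR_PORT  <A:1 Mu:1 Ld:0 B:0 rd:4 wr:0>
#6 MEM src=r2 held:FU  <A:1 Mu:1 Ld:0 B:0 rd:4 wr:0>

issued = [0, 1, 2, 4]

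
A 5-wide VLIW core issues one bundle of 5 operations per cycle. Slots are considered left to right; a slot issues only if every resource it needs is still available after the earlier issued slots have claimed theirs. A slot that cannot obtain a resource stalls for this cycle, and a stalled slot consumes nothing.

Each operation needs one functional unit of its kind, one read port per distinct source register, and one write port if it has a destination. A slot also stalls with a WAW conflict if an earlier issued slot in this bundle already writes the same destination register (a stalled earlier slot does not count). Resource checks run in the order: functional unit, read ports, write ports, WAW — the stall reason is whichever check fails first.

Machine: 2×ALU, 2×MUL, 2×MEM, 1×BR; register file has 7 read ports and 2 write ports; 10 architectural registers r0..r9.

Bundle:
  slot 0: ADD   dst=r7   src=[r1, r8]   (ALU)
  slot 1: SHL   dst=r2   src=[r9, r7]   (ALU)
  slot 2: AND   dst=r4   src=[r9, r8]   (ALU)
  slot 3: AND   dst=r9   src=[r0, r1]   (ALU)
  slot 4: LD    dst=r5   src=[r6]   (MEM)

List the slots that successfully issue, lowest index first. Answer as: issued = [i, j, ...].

issued = [0, 1]

[0] ALU needs rd=2 wr=1: ok; after: ALU=1 MUL=2 MEM=2 BR=1, R=5, W=1
[1] ALU needs rd=2 wr=1: ok; after: ALU=0 MUL=2 MEM=2 BR=1, R=3, W=0
[2] ALU needs rd=2 wr=1: FU; after: ALU=0 MUL=2 MEM=2 BR=1, R=3, W=0
[3] ALU needs rd=2 wr=1: FU; after: ALU=0 MUL=2 MEM=2 BR=1, R=3, W=0
[4] MEM needs rd=1 wr=1: WR_PORT; after: ALU=0 MUL=2 MEM=2 BR=1, R=3, W=0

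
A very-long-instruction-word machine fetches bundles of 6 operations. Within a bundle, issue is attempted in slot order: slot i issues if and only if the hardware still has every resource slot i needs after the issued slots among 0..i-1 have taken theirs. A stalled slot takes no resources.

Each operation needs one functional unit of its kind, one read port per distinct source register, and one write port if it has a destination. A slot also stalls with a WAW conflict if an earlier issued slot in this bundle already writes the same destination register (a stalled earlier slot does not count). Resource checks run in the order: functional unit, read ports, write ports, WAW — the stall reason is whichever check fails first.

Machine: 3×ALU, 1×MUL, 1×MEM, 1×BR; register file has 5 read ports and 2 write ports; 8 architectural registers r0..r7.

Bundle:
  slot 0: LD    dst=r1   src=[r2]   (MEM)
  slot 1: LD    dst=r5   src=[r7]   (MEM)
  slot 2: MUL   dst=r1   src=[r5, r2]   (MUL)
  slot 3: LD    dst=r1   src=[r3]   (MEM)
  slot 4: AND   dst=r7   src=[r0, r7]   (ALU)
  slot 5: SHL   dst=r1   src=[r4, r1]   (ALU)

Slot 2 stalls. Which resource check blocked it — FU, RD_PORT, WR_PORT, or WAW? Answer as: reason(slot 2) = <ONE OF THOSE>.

#0 MEM src=r2 dispatched  <A:3 Mu:1 Ld:0 B:1 rd:4 wr:1>
#1 MEM src=r7 held:FU  <A:3 Mu:1 Ld:0 B:1 rd:4 wr:1>
#2 MUL src=r5,r2 held:WAW  <A:3 Mu:1 Ld:0 B:1 rd:4 wr:1>
#3 MEM src=r3 held:FU  <A:3 Mu:1 Ld:0 B:1 rd:4 wr:1>
#4 ALU src=r0,r7 dispatched  <A:2 Mu:1 Ld:0 B:1 rd:2 wr:0>
#5 ALU src=r4,r1 held:WR_PORT  <A:2 Mu:1 Ld:0 B:1 rd:2 wr:0>

reason(slot 2) = WAW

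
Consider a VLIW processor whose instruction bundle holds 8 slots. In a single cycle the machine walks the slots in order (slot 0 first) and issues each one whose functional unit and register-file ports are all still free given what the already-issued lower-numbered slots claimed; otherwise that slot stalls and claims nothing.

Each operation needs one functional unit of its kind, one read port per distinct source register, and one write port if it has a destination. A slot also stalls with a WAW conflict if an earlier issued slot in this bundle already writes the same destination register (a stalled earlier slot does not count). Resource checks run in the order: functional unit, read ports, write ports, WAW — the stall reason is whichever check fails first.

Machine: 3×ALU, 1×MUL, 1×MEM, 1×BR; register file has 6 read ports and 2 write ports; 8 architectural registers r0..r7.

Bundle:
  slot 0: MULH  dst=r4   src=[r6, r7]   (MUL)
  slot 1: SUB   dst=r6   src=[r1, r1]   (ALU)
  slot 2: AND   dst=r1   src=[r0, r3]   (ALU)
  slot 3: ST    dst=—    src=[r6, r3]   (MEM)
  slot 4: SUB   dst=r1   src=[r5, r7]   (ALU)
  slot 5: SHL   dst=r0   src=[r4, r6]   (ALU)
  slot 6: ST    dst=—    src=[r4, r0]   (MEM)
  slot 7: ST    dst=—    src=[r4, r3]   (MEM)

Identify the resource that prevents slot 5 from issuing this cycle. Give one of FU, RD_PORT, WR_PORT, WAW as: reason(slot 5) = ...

reason(slot 5) = RD_PORT

slot 0 (MUL): ISSUE — free A3,Mu0,Ld1,B1 rp4 wp1
slot 1 (ALU): ISSUE — free A2,Mu0,Ld1,B1 rp3 wp0
slot 2 (ALU): stall WR_PORT — free A2,Mu0,Ld1,B1 rp3 wp0
slot 3 (MEM): ISSUE — free A2,Mu0,Ld0,B1 rp1 wp0
slot 4 (ALU): stall RD_PORT — free A2,Mu0,Ld0,B1 rp1 wp0
slot 5 (ALU): stall RD_PORT — free A2,Mu0,Ld0,B1 rp1 wp0
slot 6 (MEM): stall FU — free A2,Mu0,Ld0,B1 rp1 wp0
slot 7 (MEM): stall FU — free A2,Mu0,Ld0,B1 rp1 wp0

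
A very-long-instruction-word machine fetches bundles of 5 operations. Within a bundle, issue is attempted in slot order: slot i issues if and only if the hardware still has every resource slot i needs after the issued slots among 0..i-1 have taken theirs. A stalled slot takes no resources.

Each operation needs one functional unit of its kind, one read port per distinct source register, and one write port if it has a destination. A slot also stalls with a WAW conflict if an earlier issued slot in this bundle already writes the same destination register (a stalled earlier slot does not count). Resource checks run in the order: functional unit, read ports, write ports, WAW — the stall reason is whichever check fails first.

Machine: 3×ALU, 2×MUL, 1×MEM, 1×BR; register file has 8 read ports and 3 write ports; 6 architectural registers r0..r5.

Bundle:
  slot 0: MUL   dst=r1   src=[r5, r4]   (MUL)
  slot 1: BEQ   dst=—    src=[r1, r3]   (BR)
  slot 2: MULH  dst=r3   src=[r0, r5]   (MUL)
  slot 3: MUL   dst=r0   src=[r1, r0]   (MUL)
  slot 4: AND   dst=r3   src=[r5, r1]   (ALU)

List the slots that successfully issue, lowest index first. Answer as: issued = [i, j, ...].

(0) want 1×MUL +2rd +1wr — yes → AL3|MU1|ME1|BR1|rd6|wr2
(1) want 1×BR +2rd +0wr — yes → AL3|MU1|ME1|BR0|rd4|wr2
(2) want 1×MUL +2rd +1wr — yes → AL3|MU0|ME1|BR0|rd2|wr1
(3) want 1×MUL +2rd +1wr — FU → AL3|MU0|ME1|BR0|rd2|wr1
(4) want 1×ALU +2rd +1wr — WAW → AL3|MU0|ME1|BR0|rd2|wr1

issued = [0, 1, 2]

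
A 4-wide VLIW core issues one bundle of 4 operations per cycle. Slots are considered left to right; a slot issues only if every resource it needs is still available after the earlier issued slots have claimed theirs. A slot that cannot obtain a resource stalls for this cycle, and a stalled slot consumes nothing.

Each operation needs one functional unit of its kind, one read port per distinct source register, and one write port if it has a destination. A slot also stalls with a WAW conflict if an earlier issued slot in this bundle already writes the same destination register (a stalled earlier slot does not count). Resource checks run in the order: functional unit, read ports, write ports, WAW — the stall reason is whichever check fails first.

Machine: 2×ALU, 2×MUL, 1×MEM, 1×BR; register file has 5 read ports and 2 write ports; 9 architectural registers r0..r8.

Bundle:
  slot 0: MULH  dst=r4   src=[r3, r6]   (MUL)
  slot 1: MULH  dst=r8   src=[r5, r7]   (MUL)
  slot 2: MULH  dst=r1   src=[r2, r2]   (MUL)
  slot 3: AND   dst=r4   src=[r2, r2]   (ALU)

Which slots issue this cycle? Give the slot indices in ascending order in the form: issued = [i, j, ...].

[0] MUL needs rd=2 wr=1: ok; after: ALU=2 MUL=1 MEM=1 BR=1, R=3, W=1
[1] MUL needs rd=2 wr=1: ok; after: ALU=2 MUL=0 MEM=1 BR=1, R=1, W=0
[2] MUL needs rd=1 wr=1: FU; after: ALU=2 MUL=0 MEM=1 BR=1, R=1, W=0
[3] ALU needs rd=1 wr=1: WR_PORT; after: ALU=2 MUL=0 MEM=1 BR=1, R=1, W=0

issued = [0, 1]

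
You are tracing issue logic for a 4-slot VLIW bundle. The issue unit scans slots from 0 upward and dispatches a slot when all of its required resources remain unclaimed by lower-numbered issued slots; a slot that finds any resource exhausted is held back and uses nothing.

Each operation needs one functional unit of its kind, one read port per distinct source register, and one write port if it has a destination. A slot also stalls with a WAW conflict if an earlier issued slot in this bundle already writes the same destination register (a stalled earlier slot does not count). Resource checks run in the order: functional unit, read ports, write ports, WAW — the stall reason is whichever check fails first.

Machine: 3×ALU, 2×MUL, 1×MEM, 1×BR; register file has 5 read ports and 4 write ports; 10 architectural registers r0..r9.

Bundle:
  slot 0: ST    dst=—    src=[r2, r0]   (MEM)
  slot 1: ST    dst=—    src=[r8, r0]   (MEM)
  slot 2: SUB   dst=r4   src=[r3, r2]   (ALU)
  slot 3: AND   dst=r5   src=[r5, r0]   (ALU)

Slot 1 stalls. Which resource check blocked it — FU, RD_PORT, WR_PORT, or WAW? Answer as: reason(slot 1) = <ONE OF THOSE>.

reason(slot 1) = FU

slot 0 (MEM): ISSUE — free A3,Mu2,Ld0,B1 rp3 wp4
slot 1 (MEM): stall FU — free A3,Mu2,Ld0,B1 rp3 wp4
slot 2 (ALU): ISSUE — free A2,Mu2,Ld0,B1 rp1 wp3
slot 3 (ALU): stall RD_PORT — free A2,Mu2,Ld0,B1 rp1 wp3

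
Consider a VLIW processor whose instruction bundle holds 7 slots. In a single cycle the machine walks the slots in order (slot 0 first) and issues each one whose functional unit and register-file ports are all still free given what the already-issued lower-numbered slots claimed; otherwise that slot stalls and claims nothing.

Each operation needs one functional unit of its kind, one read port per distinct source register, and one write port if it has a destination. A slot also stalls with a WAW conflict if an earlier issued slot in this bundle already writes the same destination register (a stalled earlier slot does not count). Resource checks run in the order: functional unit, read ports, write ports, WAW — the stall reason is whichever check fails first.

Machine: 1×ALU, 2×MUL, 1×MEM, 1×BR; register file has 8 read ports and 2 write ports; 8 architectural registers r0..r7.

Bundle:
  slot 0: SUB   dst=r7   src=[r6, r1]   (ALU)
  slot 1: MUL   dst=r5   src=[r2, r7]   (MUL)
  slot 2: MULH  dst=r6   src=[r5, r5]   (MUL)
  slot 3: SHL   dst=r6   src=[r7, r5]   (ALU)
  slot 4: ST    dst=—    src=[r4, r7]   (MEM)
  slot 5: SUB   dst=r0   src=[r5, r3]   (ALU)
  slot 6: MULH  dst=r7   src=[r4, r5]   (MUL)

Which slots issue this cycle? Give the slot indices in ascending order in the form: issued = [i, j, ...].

issued = [0, 1, 4]

slot 0 (ALU): ISSUE — free A0,Mu2,Ld1,B1 rp6 wp1
slot 1 (MUL): ISSUE — free A0,Mu1,Ld1,B1 rp4 wp0
slot 2 (MUL): stall WR_PORT — free A0,Mu1,Ld1,B1 rp4 wp0
slot 3 (ALU): stall FU — free A0,Mu1,Ld1,B1 rp4 wp0
slot 4 (MEM): ISSUE — free A0,Mu1,Ld0,B1 rp2 wp0
slot 5 (ALU): stall FU — free A0,Mu1,Ld0,B1 rp2 wp0
slot 6 (MUL): stall WR_PORT — free A0,Mu1,Ld0,B1 rp2 wp0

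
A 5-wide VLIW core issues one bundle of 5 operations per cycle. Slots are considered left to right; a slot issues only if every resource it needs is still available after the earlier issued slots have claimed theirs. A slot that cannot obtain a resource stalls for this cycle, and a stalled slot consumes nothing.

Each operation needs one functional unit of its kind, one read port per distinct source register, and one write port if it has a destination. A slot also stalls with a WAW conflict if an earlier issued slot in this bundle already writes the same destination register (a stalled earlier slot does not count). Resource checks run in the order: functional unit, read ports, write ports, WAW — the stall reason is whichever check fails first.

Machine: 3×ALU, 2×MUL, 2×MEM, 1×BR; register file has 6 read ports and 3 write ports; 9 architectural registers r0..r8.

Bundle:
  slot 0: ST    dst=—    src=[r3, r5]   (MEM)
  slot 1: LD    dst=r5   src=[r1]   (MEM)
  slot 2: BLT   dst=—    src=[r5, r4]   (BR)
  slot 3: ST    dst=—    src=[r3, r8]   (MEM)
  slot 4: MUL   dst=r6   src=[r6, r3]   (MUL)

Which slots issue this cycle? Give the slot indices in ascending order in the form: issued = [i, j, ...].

issued = [0, 1, 2]

[0] MEM needs rd=2 wr=0: ok; after: ALU=3 MUL=2 MEM=1 BR=1, R=4, W=3
[1] MEM needs rd=1 wr=1: ok; after: ALU=3 MUL=2 MEM=0 BR=1, R=3, W=2
[2] BR needs rd=2 wr=0: ok; after: ALU=3 MUL=2 MEM=0 BR=0, R=1, W=2
[3] MEM needs rd=2 wr=0: FU; after: ALU=3 MUL=2 MEM=0 BR=0, R=1, W=2
[4] MUL needs rd=2 wr=1: RD_PORT; after: ALU=3 MUL=2 MEM=0 BR=0, R=1, W=2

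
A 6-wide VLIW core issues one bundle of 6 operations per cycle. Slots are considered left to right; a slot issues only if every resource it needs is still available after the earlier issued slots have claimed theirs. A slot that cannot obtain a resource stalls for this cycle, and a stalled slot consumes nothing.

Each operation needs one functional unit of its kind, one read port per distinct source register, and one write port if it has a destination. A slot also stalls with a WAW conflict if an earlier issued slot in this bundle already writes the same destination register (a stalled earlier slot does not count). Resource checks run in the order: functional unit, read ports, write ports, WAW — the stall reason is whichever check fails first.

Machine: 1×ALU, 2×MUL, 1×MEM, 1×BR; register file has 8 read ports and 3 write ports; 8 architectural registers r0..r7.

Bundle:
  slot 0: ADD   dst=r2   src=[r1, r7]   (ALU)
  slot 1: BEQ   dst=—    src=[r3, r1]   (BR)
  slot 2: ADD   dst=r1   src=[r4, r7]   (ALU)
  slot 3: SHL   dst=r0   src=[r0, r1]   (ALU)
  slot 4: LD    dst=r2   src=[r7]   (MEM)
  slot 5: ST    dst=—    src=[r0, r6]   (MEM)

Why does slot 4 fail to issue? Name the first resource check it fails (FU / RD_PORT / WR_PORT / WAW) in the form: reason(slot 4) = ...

[0] ALU needs rd=2 wr=1: ok; after: ALU=0 MUL=2 MEM=1 BR=1, R=6, W=2
[1] BR needs rd=2 wr=0: ok; after: ALU=0 MUL=2 MEM=1 BR=0, R=4, W=2
[2] ALU needs rd=2 wr=1: FU; after: ALU=0 MUL=2 MEM=1 BR=0, R=4, W=2
[3] ALU needs rd=2 wr=1: FU; after: ALU=0 MUL=2 MEM=1 BR=0, R=4, W=2
[4] MEM needs rd=1 wr=1: WAW; after: ALU=0 MUL=2 MEM=1 BR=0, R=4, W=2
[5] MEM needs rd=2 wr=0: ok; after: ALU=0 MUL=2 MEM=0 BR=0, R=2, W=2

reason(slot 4) = WAW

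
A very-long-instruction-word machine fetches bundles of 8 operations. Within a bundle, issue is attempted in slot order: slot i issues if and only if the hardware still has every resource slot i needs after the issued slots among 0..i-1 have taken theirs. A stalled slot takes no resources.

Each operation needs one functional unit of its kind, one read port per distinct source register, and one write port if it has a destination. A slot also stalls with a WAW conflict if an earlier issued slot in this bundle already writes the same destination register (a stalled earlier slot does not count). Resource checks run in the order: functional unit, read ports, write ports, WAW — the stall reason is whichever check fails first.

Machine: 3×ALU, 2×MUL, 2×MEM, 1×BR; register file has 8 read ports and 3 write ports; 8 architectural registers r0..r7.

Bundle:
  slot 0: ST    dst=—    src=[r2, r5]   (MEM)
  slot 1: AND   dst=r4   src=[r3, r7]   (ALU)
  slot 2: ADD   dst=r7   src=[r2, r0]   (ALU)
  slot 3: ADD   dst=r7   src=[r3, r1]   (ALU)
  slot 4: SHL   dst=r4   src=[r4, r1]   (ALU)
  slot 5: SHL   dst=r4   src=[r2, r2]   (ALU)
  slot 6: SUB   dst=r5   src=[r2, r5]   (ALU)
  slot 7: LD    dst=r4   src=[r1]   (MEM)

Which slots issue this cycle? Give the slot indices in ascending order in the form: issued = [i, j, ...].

  0. MEM ⇒ go  {3A/2Mu/1Ld/1B | 6r 3w}
  1. ALU→r4 ⇒ go  {2A/2Mu/1Ld/1B | 4r 2w}
  2. ALU→r7 ⇒ go  {1A/2Mu/1Ld/1B | 2r 1w}
  3. ALU→r7 ⇒ no(WAW)  {1A/2Mu/1Ld/1B | 2r 1w}
  4. ALU→r4 ⇒ no(WAW)  {1A/2Mu/1Ld/1B | 2r 1w}
  5. ALU→r4 ⇒ no(WAW)  {1A/2Mu/1Ld/1B | 2r 1w}
  6. ALU→r5 ⇒ go  {0A/2Mu/1Ld/1B | 0r 0w}
  7. MEM→r4 ⇒ no(RD_PORT)  {0A/2Mu/1Ld/1B | 0r 0w}

issued = [0, 1, 2, 6]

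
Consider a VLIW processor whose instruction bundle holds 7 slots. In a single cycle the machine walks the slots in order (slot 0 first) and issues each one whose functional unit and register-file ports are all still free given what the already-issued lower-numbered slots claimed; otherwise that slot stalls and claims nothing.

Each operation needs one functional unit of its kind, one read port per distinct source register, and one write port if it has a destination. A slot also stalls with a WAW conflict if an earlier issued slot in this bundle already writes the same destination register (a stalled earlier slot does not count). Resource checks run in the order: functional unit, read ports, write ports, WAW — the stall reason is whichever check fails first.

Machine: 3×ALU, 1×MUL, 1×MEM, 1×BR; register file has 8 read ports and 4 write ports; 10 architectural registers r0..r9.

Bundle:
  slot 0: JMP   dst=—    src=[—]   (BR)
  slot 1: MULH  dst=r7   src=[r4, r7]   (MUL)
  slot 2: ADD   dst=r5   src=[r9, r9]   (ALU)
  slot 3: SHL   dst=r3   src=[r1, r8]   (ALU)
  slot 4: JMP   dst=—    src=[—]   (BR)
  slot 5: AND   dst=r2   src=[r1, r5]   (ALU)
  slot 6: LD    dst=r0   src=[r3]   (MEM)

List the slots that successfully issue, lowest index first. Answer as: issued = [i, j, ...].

issued = [0, 1, 2, 3, 5]

[0] BR needs rd=0 wr=0: ok; after: ALU=3 MUL=1 MEM=1 BR=0, R=8, W=4
[1] MUL needs rd=2 wr=1: ok; after: ALU=3 MUL=0 MEM=1 BR=0, R=6, W=3
[2] ALU needs rd=1 wr=1: ok; after: ALU=2 MUL=0 MEM=1 BR=0, R=5, W=2
[3] ALU needs rd=2 wr=1: ok; after: ALU=1 MUL=0 MEM=1 BR=0, R=3, W=1
[4] BR needs rd=0 wr=0: FU; after: ALU=1 MUL=0 MEM=1 BR=0, R=3, W=1
[5] ALU needs rd=2 wr=1: ok; after: ALU=0 MUL=0 MEM=1 BR=0, R=1, W=0
[6] MEM needs rd=1 wr=1: WR_PORT; after: ALU=0 MUL=0 MEM=1 BR=0, R=1, W=0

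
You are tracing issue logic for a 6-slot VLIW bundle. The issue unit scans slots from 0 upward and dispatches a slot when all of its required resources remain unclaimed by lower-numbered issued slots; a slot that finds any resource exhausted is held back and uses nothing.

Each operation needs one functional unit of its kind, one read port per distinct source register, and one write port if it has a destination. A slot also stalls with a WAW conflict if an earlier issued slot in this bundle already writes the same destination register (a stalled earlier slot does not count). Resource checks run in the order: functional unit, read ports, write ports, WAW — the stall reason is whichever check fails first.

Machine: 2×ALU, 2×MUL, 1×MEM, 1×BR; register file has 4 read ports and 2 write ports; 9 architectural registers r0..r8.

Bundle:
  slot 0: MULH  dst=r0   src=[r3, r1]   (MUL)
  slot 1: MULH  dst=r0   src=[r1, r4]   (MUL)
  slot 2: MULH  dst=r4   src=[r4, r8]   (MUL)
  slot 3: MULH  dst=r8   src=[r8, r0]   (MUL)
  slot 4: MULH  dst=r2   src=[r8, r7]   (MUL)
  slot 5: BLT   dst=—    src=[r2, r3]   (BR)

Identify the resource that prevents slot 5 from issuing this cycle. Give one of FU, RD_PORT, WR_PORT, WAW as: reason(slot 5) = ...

reason(slot 5) = RD_PORT

(0) want 1×MUL +2rd +1wr — yes → AL2|MU1|ME1|BR1|rd2|wr1
(1) want 1×MUL +2rd +1wr — WAW → AL2|MU1|ME1|BR1|rd2|wr1
(2) want 1×MUL +2rd +1wr — yes → AL2|MU0|ME1|BR1|rd0|wr0
(3) want 1×MUL +2rd +1wr — FU → AL2|MU0|ME1|BR1|rd0|wr0
(4) want 1×MUL +2rd +1wr — FU → AL2|MU0|ME1|BR1|rd0|wr0
(5) want 1×BR +2rd +0wr — RD_PORT → AL2|MU0|ME1|BR1|rd0|wr0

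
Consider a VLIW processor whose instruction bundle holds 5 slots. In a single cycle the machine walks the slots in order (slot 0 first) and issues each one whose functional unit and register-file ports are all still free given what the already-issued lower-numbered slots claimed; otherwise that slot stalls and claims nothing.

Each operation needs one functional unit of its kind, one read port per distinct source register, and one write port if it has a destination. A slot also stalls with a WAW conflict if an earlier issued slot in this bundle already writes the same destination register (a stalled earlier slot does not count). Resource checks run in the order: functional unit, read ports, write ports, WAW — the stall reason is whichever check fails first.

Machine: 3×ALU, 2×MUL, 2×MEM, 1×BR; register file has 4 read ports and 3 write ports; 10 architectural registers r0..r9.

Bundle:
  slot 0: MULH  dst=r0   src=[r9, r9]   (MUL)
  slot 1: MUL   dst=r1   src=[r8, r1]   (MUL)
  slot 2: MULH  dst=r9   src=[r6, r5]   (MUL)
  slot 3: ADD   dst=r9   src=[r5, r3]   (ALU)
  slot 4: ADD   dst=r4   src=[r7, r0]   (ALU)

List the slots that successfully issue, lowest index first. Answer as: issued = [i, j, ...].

issued = [0, 1]

slot 0 (MUL): ISSUE — free A3,Mu1,Ld2,B1 rp3 wp2
slot 1 (MUL): ISSUE — free A3,Mu0,Ld2,B1 rp1 wp1
slot 2 (MUL): stall FU — free A3,Mu0,Ld2,B1 rp1 wp1
slot 3 (ALU): stall RD_PORT — free A3,Mu0,Ld2,B1 rp1 wp1
slot 4 (ALU): stall RD_PORT — free A3,Mu0,Ld2,B1 rp1 wp1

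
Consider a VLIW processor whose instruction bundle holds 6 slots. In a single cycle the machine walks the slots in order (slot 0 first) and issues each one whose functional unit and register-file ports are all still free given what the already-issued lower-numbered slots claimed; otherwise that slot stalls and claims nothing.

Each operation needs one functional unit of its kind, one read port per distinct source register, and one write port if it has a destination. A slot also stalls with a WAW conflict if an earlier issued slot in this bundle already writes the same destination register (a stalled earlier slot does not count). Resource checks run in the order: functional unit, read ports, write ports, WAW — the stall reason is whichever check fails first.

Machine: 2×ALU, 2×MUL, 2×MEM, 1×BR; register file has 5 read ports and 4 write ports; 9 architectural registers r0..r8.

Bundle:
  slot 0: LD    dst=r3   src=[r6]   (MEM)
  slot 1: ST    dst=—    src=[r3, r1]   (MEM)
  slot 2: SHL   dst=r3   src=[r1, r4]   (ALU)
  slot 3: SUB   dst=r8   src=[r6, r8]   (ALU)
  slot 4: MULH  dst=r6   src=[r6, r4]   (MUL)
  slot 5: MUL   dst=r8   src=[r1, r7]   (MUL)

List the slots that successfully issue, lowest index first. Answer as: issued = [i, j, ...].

issued = [0, 1, 3]

(0) want 1×MEM +1rd +1wr — yes → AL2|MU2|ME1|BR1|rd4|wr3
(1) want 1×MEM +2rd +0wr — yes → AL2|MU2|ME0|BR1|rd2|wr3
(2) want 1×ALU +2rd +1wr — WAW → AL2|MU2|ME0|BR1|rd2|wr3
(3) want 1×ALU +2rd +1wr — yes → AL1|MU2|ME0|BR1|rd0|wr2
(4) want 1×MUL +2rd +1wr — RD_PORT → AL1|MU2|ME0|BR1|rd0|wr2
(5) want 1×MUL +2rd +1wr — RD_PORT → AL1|MU2|ME0|BR1|rd0|wr2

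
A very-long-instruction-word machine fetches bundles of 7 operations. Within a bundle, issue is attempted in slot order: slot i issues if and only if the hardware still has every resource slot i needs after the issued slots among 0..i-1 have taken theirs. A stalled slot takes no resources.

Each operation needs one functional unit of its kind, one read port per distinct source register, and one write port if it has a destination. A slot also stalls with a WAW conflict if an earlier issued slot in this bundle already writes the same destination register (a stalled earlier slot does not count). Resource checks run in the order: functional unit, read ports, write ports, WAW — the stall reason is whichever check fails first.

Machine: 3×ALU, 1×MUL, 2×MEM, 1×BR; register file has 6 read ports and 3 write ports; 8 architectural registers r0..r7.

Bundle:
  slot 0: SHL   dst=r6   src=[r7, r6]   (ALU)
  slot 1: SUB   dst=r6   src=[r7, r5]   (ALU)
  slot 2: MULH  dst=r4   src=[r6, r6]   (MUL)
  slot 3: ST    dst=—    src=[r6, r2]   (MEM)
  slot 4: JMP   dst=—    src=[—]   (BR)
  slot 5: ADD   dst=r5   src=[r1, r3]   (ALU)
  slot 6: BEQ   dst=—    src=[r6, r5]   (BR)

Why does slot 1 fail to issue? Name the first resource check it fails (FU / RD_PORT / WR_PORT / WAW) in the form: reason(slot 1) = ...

reason(slot 1) = WAW

[0] ALU needs rd=2 wr=1: ok; after: ALU=2 MUL=1 MEM=2 BR=1, R=4, W=2
[1] ALU needs rd=2 wr=1: WAW; after: ALU=2 MUL=1 MEM=2 BR=1, R=4, W=2
[2] MUL needs rd=1 wr=1: ok; after: ALU=2 MUL=0 MEM=2 BR=1, R=3, W=1
[3] MEM needs rd=2 wr=0: ok; after: ALU=2 MUL=0 MEM=1 BR=1, R=1, W=1
[4] BR needs rd=0 wr=0: ok; after: ALU=2 MUL=0 MEM=1 BR=0, R=1, W=1
[5] ALU needs rd=2 wr=1: RD_PORT; after: ALU=2 MUL=0 MEM=1 BR=0, R=1, W=1
[6] BR needs rd=2 wr=0: FU; after: ALU=2 MUL=0 MEM=1 BR=0, R=1, W=1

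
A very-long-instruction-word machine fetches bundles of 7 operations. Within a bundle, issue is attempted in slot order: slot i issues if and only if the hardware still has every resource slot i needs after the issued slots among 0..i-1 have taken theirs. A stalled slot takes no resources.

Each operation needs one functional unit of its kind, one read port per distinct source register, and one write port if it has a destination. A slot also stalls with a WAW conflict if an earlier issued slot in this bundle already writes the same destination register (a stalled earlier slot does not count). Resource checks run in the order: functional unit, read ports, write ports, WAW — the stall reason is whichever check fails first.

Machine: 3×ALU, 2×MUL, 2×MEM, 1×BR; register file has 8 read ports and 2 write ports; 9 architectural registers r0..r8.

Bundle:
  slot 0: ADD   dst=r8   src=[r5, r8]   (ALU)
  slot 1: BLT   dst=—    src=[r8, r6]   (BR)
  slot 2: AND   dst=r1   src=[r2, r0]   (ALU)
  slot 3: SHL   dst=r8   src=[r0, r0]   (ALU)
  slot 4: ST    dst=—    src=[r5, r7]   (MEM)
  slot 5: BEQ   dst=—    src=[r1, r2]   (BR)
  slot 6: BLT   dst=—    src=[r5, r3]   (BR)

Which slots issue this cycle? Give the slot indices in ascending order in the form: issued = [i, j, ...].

[0] ALU needs rd=2 wr=1: ok; after: ALU=2 MUL=2 MEM=2 BR=1, R=6, W=1
[1] BR needs rd=2 wr=0: ok; after: ALU=2 MUL=2 MEM=2 BR=0, R=4, W=1
[2] ALU needs rd=2 wr=1: ok; after: ALU=1 MUL=2 MEM=2 BR=0, R=2, W=0
[3] ALU needs rd=1 wr=1: WR_PORT; after: ALU=1 MUL=2 MEM=2 BR=0, R=2, W=0
[4] MEM needs rd=2 wr=0: ok; after: ALU=1 MUL=2 MEM=1 BR=0, R=0, W=0
[5] BR needs rd=2 wr=0: FU; after: ALU=1 MUL=2 MEM=1 BR=0, R=0, W=0
[6] BR needs rd=2 wr=0: FU; after: ALU=1 MUL=2 MEM=1 BR=0, R=0, W=0

issued = [0, 1, 2, 4]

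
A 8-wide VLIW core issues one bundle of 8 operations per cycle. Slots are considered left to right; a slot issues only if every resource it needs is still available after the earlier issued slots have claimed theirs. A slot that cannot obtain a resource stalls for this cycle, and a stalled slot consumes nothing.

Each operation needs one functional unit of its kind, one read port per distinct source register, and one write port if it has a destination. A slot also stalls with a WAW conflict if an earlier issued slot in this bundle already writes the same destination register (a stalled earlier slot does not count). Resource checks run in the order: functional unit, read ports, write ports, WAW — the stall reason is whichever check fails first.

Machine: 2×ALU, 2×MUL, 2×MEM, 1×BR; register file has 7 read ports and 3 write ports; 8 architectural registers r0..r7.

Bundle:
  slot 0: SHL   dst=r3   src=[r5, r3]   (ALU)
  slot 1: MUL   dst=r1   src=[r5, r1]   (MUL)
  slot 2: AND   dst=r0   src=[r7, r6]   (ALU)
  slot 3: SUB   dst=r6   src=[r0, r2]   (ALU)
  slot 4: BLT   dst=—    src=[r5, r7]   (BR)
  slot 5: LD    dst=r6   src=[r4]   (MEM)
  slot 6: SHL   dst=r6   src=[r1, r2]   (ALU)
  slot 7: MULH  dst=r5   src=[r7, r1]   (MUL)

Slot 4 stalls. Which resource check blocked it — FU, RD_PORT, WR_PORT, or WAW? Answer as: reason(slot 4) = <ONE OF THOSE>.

reason(slot 4) = RD_PORT

  0. ALU→r3 ⇒ go  {1A/2Mu/2Ld/1B | 5r 2w}
  1. MUL→r1 ⇒ go  {1A/1Mu/2Ld/1B | 3r 1w}
  2. ALU→r0 ⇒ go  {0A/1Mu/2Ld/1B | 1r 0w}
  3. ALU→r6 ⇒ no(FU)  {0A/1Mu/2Ld/1B | 1r 0w}
  4. BR ⇒ no(RD_PORT)  {0A/1Mu/2Ld/1B | 1r 0w}
  5. MEM→r6 ⇒ no(WR_PORT)  {0A/1Mu/2Ld/1B | 1r 0w}
  6. ALU→r6 ⇒ no(FU)  {0A/1Mu/2Ld/1B | 1r 0w}
  7. MUL→r5 ⇒ no(RD_PORT)  {0A/1Mu/2Ld/1B | 1r 0w}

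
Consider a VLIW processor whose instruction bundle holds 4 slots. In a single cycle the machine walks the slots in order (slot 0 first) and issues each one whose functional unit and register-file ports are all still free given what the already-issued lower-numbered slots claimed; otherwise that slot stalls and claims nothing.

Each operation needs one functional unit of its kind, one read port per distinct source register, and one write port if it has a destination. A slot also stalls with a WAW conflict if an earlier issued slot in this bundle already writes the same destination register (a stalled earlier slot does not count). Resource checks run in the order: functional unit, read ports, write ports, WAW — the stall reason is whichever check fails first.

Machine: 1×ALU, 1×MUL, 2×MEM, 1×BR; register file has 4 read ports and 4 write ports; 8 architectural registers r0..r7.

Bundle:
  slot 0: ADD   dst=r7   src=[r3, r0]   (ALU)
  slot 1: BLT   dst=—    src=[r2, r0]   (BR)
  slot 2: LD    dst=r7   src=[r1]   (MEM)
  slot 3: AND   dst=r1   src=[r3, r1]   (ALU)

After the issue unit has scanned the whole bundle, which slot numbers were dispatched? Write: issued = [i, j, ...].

issued = [0, 1]

(0) want 1×ALU +2rd +1wr — yes → AL0|MU1|ME2|BR1|rd2|wr3
(1) want 1×BR +2rd +0wr — yes → AL0|MU1|ME2|BR0|rd0|wr3
(2) want 1×MEM +1rd +1wr — RD_PORT → AL0|MU1|ME2|BR0|rd0|wr3
(3) want 1×ALU +2rd +1wr — FU → AL0|MU1|ME2|BR0|rd0|wr3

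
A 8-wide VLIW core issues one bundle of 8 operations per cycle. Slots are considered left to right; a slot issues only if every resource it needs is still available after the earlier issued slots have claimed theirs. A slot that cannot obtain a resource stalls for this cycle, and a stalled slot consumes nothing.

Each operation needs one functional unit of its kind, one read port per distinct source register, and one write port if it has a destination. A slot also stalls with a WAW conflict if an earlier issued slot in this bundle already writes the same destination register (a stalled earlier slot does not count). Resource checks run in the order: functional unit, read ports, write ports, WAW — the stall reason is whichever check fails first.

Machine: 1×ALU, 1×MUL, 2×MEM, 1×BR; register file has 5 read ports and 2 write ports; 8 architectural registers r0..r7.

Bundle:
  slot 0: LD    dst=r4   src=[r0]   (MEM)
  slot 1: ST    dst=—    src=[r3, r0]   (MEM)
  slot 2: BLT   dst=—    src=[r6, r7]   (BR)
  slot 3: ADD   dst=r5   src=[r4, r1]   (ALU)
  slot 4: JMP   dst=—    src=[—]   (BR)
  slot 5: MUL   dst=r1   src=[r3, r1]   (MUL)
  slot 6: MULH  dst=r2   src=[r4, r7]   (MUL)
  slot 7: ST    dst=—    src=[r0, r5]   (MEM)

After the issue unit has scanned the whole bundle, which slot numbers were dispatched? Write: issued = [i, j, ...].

#0 MEM src=r0 dispatched  <A:1 Mu:1 Ld:1 B:1 rd:4 wr:1>
#1 MEM src=r3,r0 dispatched  <A:1 Mu:1 Ld:0 B:1 rd:2 wr:1>
#2 BR src=r6,r7 dispatched  <A:1 Mu:1 Ld:0 B:0 rd:0 wr:1>
#3 ALU src=r4,r1 held:RD_PORT  <A:1 Mu:1 Ld:0 B:0 rd:0 wr:1>
#4 BR src=- held:FU  <A:1 Mu:1 Ld:0 B:0 rd:0 wr:1>
#5 MUL src=r3,r1 held:RD_PORT  <A:1 Mu:1 Ld:0 B:0 rd:0 wr:1>
#6 MUL src=r4,r7 held:RD_PORT  <A:1 Mu:1 Ld:0 B:0 rd:0 wr:1>
#7 MEM src=r0,r5 held:FU  <A:1 Mu:1 Ld:0 B:0 rd:0 wr:1>

issued = [0, 1, 2]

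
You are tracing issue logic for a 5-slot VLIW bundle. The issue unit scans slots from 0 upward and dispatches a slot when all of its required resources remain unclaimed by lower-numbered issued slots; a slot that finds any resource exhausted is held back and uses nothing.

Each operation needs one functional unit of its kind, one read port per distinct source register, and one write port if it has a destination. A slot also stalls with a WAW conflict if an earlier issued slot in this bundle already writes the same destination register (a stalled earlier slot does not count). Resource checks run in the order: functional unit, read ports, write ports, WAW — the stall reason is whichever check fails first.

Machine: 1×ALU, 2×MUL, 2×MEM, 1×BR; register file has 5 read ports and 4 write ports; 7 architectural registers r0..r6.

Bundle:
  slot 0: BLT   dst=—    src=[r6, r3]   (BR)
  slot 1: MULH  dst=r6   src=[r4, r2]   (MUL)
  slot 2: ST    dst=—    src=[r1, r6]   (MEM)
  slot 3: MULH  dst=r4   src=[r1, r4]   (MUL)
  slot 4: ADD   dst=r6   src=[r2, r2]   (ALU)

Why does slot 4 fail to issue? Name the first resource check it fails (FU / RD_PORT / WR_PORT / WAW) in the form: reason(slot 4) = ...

#0 BR src=r6,r3 dispatched  <A:1 Mu:2 Ld:2 B:0 rd:3 wr:4>
#1 MUL src=r4,r2 dispatched  <A:1 Mu:1 Ld:2 B:0 rd:1 wr:3>
#2 MEM src=r1,r6 held:RD_PORT  <A:1 Mu:1 Ld:2 B:0 rd:1 wr:3>
#3 MUL src=r1,r4 held:RD_PORT  <A:1 Mu:1 Ld:2 B:0 rd:1 wr:3>
#4 ALU src=r2,r2 held:WAW  <A:1 Mu:1 Ld:2 B:0 rd:1 wr:3>

reason(slot 4) = WAW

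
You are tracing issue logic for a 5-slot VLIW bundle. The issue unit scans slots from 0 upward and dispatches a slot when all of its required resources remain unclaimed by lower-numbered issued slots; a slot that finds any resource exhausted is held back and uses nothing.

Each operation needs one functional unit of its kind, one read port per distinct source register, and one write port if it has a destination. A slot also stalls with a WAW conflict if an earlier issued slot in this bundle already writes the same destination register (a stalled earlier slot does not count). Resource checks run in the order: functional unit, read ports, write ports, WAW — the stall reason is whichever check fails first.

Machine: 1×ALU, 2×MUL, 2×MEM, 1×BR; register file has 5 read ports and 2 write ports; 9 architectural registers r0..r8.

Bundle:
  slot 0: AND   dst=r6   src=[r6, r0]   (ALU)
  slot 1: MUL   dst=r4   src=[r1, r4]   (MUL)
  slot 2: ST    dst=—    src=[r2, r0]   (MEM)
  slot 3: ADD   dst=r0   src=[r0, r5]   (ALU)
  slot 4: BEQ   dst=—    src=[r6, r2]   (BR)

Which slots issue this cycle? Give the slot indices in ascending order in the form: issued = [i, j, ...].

issued = [0, 1]

(0) want 1×ALU +2rd +1wr — yes → AL0|MU2|ME2|BR1|rd3|wr1
(1) want 1×MUL +2rd +1wr — yes → AL0|MU1|ME2|BR1|rd1|wr0
(2) want 1×MEM +2rd +0wr — RD_PORT → AL0|MU1|ME2|BR1|rd1|wr0
(3) want 1×ALU +2rd +1wr — FU → AL0|MU1|ME2|BR1|rd1|wr0
(4) want 1×BR +2rd +0wr — RD_PORT → AL0|MU1|ME2|BR1|rd1|wr0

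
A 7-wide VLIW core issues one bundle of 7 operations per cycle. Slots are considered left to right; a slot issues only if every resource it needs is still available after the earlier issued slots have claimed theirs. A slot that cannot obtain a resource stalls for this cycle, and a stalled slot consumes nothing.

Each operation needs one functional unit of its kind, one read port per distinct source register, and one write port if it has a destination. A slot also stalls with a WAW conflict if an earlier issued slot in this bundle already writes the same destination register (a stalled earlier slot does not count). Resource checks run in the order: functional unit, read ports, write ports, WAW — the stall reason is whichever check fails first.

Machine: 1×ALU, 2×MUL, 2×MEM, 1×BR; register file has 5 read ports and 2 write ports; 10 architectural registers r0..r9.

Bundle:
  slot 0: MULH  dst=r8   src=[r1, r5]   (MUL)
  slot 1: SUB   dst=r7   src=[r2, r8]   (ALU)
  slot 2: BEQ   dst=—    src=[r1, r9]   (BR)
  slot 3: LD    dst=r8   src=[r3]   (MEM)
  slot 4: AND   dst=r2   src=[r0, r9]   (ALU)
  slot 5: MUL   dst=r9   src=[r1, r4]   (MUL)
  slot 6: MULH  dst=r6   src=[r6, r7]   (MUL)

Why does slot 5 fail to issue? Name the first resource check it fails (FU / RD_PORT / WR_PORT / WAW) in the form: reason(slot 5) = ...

(0) want 1×MUL +2rd +1wr — yes → AL1|MU1|ME2|BR1|rd3|wr1
(1) want 1×ALU +2rd +1wr — yes → AL0|MU1|ME2|BR1|rd1|wr0
(2) want 1×BR +2rd +0wr — RD_PORT → AL0|MU1|ME2|BR1|rd1|wr0
(3) want 1×MEM +1rd +1wr — WR_PORT → AL0|MU1|ME2|BR1|rd1|wr0
(4) want 1×ALU +2rd +1wr — FU → AL0|MU1|ME2|BR1|rd1|wr0
(5) want 1×MUL +2rd +1wr — RD_PORT → AL0|MU1|ME2|BR1|rd1|wr0
(6) want 1×MUL +2rd +1wr — RD_PORT → AL0|MU1|ME2|BR1|rd1|wr0

reason(slot 5) = RD_PORT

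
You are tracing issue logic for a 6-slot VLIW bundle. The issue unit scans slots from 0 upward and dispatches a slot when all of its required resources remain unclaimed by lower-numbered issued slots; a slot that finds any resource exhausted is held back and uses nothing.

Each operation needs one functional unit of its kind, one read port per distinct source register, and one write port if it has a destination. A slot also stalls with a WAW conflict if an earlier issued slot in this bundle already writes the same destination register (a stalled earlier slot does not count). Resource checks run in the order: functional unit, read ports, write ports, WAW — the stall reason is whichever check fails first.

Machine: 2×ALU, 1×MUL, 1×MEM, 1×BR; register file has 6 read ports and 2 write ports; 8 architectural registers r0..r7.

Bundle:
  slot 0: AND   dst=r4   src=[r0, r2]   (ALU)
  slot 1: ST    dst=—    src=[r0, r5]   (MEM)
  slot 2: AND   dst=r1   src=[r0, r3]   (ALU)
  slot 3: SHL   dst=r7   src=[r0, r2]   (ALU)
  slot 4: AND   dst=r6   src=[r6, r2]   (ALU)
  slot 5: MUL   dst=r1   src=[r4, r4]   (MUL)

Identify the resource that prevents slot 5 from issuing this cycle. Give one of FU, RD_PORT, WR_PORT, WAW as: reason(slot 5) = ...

  0. ALU→r4 ⇒ go  {1A/1Mu/1Ld/1B | 4r 1w}
  1. MEM ⇒ go  {1A/1Mu/0Ld/1B | 2r 1w}
  2. ALU→r1 ⇒ go  {0A/1Mu/0Ld/1B | 0r 0w}
  3. ALU→r7 ⇒ no(FU)  {0A/1Mu/0Ld/1B | 0r 0w}
  4. ALU→r6 ⇒ no(FU)  {0A/1Mu/0Ld/1B | 0r 0w}
  5. MUL→r1 ⇒ no(RD_PORT)  {0A/1Mu/0Ld/1B | 0r 0w}

reason(slot 5) = RD_PORT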